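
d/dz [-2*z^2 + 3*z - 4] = 3 - 4*z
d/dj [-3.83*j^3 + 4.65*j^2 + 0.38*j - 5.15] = -11.49*j^2 + 9.3*j + 0.38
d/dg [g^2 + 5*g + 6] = 2*g + 5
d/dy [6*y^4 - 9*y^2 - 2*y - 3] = 24*y^3 - 18*y - 2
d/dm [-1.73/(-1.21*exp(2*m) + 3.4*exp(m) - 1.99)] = (5.882 - 4.1866*exp(m))*exp(m)/(1.21*exp(2*m) - 3.4*exp(m) + 1.99)^2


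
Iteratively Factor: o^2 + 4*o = (o + 4)*(o)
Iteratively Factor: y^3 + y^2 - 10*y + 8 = (y + 4)*(y^2 - 3*y + 2) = (y - 1)*(y + 4)*(y - 2)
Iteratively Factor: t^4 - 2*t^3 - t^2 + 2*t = (t)*(t^3 - 2*t^2 - t + 2) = t*(t - 2)*(t^2 - 1) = t*(t - 2)*(t - 1)*(t + 1)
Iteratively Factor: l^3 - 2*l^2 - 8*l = (l - 4)*(l^2 + 2*l) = l*(l - 4)*(l + 2)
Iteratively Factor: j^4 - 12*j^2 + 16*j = (j + 4)*(j^3 - 4*j^2 + 4*j) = (j - 2)*(j + 4)*(j^2 - 2*j) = j*(j - 2)*(j + 4)*(j - 2)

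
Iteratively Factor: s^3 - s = (s - 1)*(s^2 + s) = (s - 1)*(s + 1)*(s)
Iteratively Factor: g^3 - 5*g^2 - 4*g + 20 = (g - 2)*(g^2 - 3*g - 10) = (g - 2)*(g + 2)*(g - 5)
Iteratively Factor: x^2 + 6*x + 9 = (x + 3)*(x + 3)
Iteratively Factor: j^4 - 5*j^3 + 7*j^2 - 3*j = (j)*(j^3 - 5*j^2 + 7*j - 3) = j*(j - 3)*(j^2 - 2*j + 1) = j*(j - 3)*(j - 1)*(j - 1)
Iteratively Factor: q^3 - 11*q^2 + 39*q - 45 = (q - 3)*(q^2 - 8*q + 15) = (q - 3)^2*(q - 5)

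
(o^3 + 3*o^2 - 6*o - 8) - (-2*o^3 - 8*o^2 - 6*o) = 3*o^3 + 11*o^2 - 8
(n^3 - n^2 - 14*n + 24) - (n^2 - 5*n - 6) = n^3 - 2*n^2 - 9*n + 30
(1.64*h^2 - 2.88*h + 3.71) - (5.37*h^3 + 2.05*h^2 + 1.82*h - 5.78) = -5.37*h^3 - 0.41*h^2 - 4.7*h + 9.49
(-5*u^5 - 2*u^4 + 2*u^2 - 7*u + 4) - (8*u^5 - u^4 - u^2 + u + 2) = -13*u^5 - u^4 + 3*u^2 - 8*u + 2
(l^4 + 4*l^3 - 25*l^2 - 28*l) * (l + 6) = l^5 + 10*l^4 - l^3 - 178*l^2 - 168*l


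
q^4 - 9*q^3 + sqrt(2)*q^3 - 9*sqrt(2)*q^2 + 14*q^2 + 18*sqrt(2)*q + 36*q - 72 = (q - 6)*(q - 3)*(q - sqrt(2))*(q + 2*sqrt(2))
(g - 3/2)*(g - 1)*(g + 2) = g^3 - g^2/2 - 7*g/2 + 3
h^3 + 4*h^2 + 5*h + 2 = (h + 1)^2*(h + 2)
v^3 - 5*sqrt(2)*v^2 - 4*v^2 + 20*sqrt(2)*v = v*(v - 4)*(v - 5*sqrt(2))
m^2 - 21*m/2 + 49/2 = (m - 7)*(m - 7/2)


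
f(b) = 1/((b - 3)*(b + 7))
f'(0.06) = -0.01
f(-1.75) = -0.04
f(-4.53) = -0.05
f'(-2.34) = 0.00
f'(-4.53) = 0.01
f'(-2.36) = 0.00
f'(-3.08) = 0.00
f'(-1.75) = -0.00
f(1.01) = -0.06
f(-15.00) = 0.01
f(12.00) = 0.01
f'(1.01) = -0.02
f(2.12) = -0.12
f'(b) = -1/((b - 3)*(b + 7)^2) - 1/((b - 3)^2*(b + 7)) = 2*(-b - 2)/(b^4 + 8*b^3 - 26*b^2 - 168*b + 441)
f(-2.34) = -0.04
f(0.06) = -0.05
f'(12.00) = 0.00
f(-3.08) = -0.04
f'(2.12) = -0.13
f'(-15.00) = 0.00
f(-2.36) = -0.04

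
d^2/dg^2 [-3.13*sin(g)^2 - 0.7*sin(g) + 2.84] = 0.7*sin(g) - 6.26*cos(2*g)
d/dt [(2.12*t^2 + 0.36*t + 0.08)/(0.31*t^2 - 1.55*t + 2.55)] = (-3.3976*t^2 + 10.7624*t + 1.042)/(0.0961*t^4 - 0.961*t^3 + 3.9835*t^2 - 7.905*t + 6.5025)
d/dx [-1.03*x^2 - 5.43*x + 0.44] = -2.06*x - 5.43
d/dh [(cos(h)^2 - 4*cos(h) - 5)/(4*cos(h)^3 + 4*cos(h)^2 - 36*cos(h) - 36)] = (cos(h)^2 - 10*cos(h) + 9)*sin(h)/(4*(cos(h) - 3)^2*(cos(h) + 3)^2)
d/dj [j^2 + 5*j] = 2*j + 5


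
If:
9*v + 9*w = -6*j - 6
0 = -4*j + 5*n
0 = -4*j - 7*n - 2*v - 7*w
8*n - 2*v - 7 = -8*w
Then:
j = -15/44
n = -3/11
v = -419/330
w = 137/165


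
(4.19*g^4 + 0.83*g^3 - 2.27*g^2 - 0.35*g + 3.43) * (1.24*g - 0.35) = 5.1956*g^5 - 0.4373*g^4 - 3.1053*g^3 + 0.3605*g^2 + 4.3757*g - 1.2005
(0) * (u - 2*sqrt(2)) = 0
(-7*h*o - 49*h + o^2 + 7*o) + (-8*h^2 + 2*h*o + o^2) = -8*h^2 - 5*h*o - 49*h + 2*o^2 + 7*o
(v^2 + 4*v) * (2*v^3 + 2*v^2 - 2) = 2*v^5 + 10*v^4 + 8*v^3 - 2*v^2 - 8*v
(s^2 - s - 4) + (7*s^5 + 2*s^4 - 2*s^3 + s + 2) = 7*s^5 + 2*s^4 - 2*s^3 + s^2 - 2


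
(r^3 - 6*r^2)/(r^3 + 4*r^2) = (r - 6)/(r + 4)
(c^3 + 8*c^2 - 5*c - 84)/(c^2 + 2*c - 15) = (c^2 + 11*c + 28)/(c + 5)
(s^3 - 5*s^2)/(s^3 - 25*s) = s/(s + 5)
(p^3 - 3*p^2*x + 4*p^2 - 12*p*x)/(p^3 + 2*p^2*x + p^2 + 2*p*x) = (p^2 - 3*p*x + 4*p - 12*x)/(p^2 + 2*p*x + p + 2*x)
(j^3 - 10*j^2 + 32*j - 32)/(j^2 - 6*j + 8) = j - 4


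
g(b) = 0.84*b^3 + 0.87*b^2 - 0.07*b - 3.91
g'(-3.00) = 17.39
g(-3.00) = -18.55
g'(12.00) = 383.69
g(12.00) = 1572.05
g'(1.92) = 12.56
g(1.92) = 5.11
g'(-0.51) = -0.30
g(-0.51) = -3.76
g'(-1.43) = 2.59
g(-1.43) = -4.49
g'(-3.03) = 17.79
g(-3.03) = -19.08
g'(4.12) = 49.87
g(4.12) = 69.31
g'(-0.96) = 0.58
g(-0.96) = -3.78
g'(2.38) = 18.35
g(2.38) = 12.18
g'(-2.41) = 10.37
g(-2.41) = -10.45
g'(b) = 2.52*b^2 + 1.74*b - 0.07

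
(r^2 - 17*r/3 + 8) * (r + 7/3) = r^3 - 10*r^2/3 - 47*r/9 + 56/3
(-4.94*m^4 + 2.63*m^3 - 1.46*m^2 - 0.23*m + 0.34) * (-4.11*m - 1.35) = 20.3034*m^5 - 4.1403*m^4 + 2.4501*m^3 + 2.9163*m^2 - 1.0869*m - 0.459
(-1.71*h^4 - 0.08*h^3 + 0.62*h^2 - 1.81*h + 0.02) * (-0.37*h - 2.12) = 0.6327*h^5 + 3.6548*h^4 - 0.0598*h^3 - 0.6447*h^2 + 3.8298*h - 0.0424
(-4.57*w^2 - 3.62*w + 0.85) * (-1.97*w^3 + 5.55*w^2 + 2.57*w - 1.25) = 9.0029*w^5 - 18.2321*w^4 - 33.5104*w^3 + 1.1266*w^2 + 6.7095*w - 1.0625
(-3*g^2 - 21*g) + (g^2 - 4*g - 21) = -2*g^2 - 25*g - 21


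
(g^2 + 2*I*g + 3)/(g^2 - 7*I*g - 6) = (g + 3*I)/(g - 6*I)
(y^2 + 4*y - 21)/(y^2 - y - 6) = (y + 7)/(y + 2)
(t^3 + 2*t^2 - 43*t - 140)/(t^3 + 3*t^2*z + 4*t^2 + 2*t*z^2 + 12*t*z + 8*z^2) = (t^2 - 2*t - 35)/(t^2 + 3*t*z + 2*z^2)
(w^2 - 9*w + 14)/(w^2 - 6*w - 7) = (w - 2)/(w + 1)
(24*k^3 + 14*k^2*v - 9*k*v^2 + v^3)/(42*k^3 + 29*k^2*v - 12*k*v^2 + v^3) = (-4*k + v)/(-7*k + v)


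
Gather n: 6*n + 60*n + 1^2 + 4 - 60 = 66*n - 55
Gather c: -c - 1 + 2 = 1 - c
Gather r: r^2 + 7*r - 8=r^2 + 7*r - 8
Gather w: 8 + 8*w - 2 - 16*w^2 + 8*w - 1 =-16*w^2 + 16*w + 5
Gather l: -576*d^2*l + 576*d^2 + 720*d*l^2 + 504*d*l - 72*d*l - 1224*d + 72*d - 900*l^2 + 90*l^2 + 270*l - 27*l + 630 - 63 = 576*d^2 - 1152*d + l^2*(720*d - 810) + l*(-576*d^2 + 432*d + 243) + 567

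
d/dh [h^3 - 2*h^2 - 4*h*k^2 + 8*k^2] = 3*h^2 - 4*h - 4*k^2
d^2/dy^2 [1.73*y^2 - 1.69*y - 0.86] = 3.46000000000000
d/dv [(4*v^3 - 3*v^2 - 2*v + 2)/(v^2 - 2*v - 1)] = 2*(2*v^4 - 8*v^3 - 2*v^2 + v + 3)/(v^4 - 4*v^3 + 2*v^2 + 4*v + 1)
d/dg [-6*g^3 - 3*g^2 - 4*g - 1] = -18*g^2 - 6*g - 4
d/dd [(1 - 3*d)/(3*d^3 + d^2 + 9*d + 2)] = (-9*d^3 - 3*d^2 - 27*d + (3*d - 1)*(9*d^2 + 2*d + 9) - 6)/(3*d^3 + d^2 + 9*d + 2)^2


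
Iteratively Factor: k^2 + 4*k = (k + 4)*(k)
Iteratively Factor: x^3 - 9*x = (x + 3)*(x^2 - 3*x) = (x - 3)*(x + 3)*(x)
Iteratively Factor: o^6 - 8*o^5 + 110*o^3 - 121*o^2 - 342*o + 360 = (o + 2)*(o^5 - 10*o^4 + 20*o^3 + 70*o^2 - 261*o + 180) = (o + 2)*(o + 3)*(o^4 - 13*o^3 + 59*o^2 - 107*o + 60) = (o - 5)*(o + 2)*(o + 3)*(o^3 - 8*o^2 + 19*o - 12) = (o - 5)*(o - 1)*(o + 2)*(o + 3)*(o^2 - 7*o + 12) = (o - 5)*(o - 3)*(o - 1)*(o + 2)*(o + 3)*(o - 4)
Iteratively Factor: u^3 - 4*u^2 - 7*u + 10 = (u - 1)*(u^2 - 3*u - 10) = (u - 1)*(u + 2)*(u - 5)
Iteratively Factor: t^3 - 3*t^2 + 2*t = (t - 1)*(t^2 - 2*t) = t*(t - 1)*(t - 2)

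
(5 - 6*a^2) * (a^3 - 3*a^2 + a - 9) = -6*a^5 + 18*a^4 - a^3 + 39*a^2 + 5*a - 45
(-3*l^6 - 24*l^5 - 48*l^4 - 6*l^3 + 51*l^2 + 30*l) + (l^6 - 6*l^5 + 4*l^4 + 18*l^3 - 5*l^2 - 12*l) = -2*l^6 - 30*l^5 - 44*l^4 + 12*l^3 + 46*l^2 + 18*l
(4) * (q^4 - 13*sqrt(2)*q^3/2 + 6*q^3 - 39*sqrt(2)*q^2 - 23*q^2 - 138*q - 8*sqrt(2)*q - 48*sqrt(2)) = 4*q^4 - 26*sqrt(2)*q^3 + 24*q^3 - 156*sqrt(2)*q^2 - 92*q^2 - 552*q - 32*sqrt(2)*q - 192*sqrt(2)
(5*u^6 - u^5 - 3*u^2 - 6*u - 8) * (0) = 0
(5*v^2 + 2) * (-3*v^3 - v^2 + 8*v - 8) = -15*v^5 - 5*v^4 + 34*v^3 - 42*v^2 + 16*v - 16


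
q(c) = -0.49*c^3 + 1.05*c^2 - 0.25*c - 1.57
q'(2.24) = -2.92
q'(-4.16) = -34.43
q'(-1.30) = -5.46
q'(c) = -1.47*c^2 + 2.1*c - 0.25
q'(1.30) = -0.00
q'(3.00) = -7.18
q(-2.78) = 17.77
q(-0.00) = -1.57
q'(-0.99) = -3.77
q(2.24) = -2.37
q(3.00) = -6.10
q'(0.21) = 0.13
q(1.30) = -1.20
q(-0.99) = 0.18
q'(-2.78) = -17.45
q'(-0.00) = -0.25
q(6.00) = -71.11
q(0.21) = -1.58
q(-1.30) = 1.61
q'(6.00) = -40.57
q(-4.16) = 52.92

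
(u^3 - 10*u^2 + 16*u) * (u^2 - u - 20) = u^5 - 11*u^4 + 6*u^3 + 184*u^2 - 320*u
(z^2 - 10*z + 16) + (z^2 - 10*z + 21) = 2*z^2 - 20*z + 37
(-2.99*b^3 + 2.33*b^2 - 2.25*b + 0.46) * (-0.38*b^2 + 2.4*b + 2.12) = 1.1362*b^5 - 8.0614*b^4 + 0.108199999999999*b^3 - 0.635199999999999*b^2 - 3.666*b + 0.9752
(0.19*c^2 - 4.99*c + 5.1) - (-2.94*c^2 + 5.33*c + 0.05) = 3.13*c^2 - 10.32*c + 5.05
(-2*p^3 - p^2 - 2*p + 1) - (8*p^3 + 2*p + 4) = -10*p^3 - p^2 - 4*p - 3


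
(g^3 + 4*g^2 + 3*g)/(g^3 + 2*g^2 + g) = (g + 3)/(g + 1)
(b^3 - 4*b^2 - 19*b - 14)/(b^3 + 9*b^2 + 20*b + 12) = (b - 7)/(b + 6)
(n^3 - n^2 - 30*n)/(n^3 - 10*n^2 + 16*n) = (n^2 - n - 30)/(n^2 - 10*n + 16)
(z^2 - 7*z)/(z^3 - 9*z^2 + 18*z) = (z - 7)/(z^2 - 9*z + 18)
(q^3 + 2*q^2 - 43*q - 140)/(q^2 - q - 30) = (q^2 - 3*q - 28)/(q - 6)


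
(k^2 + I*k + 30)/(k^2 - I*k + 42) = (k - 5*I)/(k - 7*I)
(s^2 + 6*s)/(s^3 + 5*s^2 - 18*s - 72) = s/(s^2 - s - 12)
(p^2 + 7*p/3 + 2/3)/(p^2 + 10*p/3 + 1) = (p + 2)/(p + 3)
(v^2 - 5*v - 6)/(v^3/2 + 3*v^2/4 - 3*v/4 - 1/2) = 4*(v^2 - 5*v - 6)/(2*v^3 + 3*v^2 - 3*v - 2)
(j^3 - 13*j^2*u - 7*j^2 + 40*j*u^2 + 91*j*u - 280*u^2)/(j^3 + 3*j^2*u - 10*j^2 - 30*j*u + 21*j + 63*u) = (j^2 - 13*j*u + 40*u^2)/(j^2 + 3*j*u - 3*j - 9*u)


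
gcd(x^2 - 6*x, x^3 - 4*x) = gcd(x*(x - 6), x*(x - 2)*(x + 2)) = x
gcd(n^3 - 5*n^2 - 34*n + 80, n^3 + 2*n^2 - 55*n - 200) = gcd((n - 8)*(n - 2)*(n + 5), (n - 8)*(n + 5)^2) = n^2 - 3*n - 40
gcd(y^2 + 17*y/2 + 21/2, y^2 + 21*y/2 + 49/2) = y + 7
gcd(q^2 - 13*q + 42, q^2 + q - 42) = q - 6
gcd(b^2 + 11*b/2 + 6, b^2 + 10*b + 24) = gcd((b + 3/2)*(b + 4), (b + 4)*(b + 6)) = b + 4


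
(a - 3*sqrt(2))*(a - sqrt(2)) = a^2 - 4*sqrt(2)*a + 6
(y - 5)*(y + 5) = y^2 - 25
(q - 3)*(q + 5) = q^2 + 2*q - 15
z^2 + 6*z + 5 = (z + 1)*(z + 5)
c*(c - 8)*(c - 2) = c^3 - 10*c^2 + 16*c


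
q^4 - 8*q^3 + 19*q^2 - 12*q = q*(q - 4)*(q - 3)*(q - 1)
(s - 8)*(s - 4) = s^2 - 12*s + 32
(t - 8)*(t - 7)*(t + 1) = t^3 - 14*t^2 + 41*t + 56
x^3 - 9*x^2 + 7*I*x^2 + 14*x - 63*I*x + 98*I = (x - 7)*(x - 2)*(x + 7*I)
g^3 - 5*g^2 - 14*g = g*(g - 7)*(g + 2)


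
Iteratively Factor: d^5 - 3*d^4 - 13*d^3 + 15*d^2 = (d + 3)*(d^4 - 6*d^3 + 5*d^2) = d*(d + 3)*(d^3 - 6*d^2 + 5*d) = d*(d - 1)*(d + 3)*(d^2 - 5*d) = d^2*(d - 1)*(d + 3)*(d - 5)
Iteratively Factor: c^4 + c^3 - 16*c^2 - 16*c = (c + 1)*(c^3 - 16*c) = c*(c + 1)*(c^2 - 16) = c*(c - 4)*(c + 1)*(c + 4)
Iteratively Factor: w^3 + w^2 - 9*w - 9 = (w + 1)*(w^2 - 9) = (w - 3)*(w + 1)*(w + 3)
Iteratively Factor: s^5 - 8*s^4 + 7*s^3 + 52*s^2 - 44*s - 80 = (s - 4)*(s^4 - 4*s^3 - 9*s^2 + 16*s + 20) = (s - 5)*(s - 4)*(s^3 + s^2 - 4*s - 4) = (s - 5)*(s - 4)*(s - 2)*(s^2 + 3*s + 2) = (s - 5)*(s - 4)*(s - 2)*(s + 2)*(s + 1)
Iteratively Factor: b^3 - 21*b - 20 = (b + 1)*(b^2 - b - 20) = (b + 1)*(b + 4)*(b - 5)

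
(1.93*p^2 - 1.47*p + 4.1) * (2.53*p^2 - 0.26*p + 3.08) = 4.8829*p^4 - 4.2209*p^3 + 16.6996*p^2 - 5.5936*p + 12.628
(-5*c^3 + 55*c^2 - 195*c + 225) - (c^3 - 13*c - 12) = -6*c^3 + 55*c^2 - 182*c + 237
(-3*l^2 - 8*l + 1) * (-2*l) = 6*l^3 + 16*l^2 - 2*l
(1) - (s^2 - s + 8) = -s^2 + s - 7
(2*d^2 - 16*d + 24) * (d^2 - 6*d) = 2*d^4 - 28*d^3 + 120*d^2 - 144*d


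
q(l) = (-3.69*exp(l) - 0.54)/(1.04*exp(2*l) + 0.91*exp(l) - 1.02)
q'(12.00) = 0.00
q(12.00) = 0.00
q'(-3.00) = 0.23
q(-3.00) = 0.74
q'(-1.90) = 0.91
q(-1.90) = 1.27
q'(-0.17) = 28.11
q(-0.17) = -7.49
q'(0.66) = 1.87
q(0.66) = -1.66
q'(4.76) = 0.03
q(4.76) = -0.03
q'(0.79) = 1.53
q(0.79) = -1.44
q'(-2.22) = 0.58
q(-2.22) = 1.04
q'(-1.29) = 2.80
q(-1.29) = 2.25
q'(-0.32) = 143.94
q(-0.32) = -17.02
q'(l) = (-3.69*exp(l) - 0.54)*(-2.08*exp(2*l) - 0.91*exp(l))/(1.04*exp(2*l) + 0.91*exp(l) - 1.02)^2 - 3.69*exp(l)/(1.04*exp(2*l) + 0.91*exp(l) - 1.02) = (3.8376*exp(2*l) + 1.1232*exp(l) + 4.2552)*exp(l)/(1.0816*exp(4*l) + 1.8928*exp(3*l) - 1.2935*exp(2*l) - 1.8564*exp(l) + 1.0404)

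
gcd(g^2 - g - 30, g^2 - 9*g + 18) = g - 6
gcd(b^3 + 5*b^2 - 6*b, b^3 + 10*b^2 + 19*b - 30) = b^2 + 5*b - 6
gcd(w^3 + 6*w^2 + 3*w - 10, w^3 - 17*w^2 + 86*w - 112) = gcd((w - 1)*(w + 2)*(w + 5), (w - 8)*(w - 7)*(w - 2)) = 1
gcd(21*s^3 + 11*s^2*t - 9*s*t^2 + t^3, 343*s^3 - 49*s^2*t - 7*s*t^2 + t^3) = 7*s - t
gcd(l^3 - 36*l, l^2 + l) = l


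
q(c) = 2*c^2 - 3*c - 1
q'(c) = 4*c - 3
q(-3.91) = 41.31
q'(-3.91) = -18.64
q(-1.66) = 9.49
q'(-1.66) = -9.64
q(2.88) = 6.95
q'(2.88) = 8.52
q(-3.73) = 38.02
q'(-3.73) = -17.92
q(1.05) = -1.94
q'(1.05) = 1.20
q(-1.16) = 5.17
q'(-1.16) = -7.64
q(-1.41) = 7.21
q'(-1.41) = -8.64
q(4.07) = 19.92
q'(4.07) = 13.28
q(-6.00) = 89.00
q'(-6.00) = -27.00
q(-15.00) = 494.00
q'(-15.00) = -63.00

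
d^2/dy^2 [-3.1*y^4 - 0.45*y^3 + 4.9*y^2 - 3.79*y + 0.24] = -37.2*y^2 - 2.7*y + 9.8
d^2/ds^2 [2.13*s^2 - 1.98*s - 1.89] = 4.26000000000000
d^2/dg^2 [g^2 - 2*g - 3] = 2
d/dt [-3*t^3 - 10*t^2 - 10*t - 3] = -9*t^2 - 20*t - 10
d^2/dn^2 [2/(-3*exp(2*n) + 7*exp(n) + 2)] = 2*(2*(6*exp(n) - 7)^2*exp(n) + (12*exp(n) - 7)*(-3*exp(2*n) + 7*exp(n) + 2))*exp(n)/(-3*exp(2*n) + 7*exp(n) + 2)^3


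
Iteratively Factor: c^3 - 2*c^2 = (c)*(c^2 - 2*c) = c^2*(c - 2)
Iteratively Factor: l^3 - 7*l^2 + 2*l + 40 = (l - 4)*(l^2 - 3*l - 10) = (l - 4)*(l + 2)*(l - 5)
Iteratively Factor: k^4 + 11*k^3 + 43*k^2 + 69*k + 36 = (k + 3)*(k^3 + 8*k^2 + 19*k + 12) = (k + 3)*(k + 4)*(k^2 + 4*k + 3) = (k + 3)^2*(k + 4)*(k + 1)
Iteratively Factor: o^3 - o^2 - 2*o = (o + 1)*(o^2 - 2*o) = (o - 2)*(o + 1)*(o)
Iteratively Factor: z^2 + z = (z + 1)*(z)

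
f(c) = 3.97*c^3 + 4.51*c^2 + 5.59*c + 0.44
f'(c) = 11.91*c^2 + 9.02*c + 5.59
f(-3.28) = -109.47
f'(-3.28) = 104.14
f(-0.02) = 0.33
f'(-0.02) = 5.41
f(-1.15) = -6.06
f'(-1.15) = 10.97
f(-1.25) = -7.25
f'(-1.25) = 12.92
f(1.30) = 24.05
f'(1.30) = 37.44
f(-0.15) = -0.31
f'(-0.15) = 4.50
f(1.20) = 20.50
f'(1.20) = 33.56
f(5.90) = 1005.77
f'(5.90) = 473.40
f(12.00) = 7577.12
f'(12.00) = 1828.87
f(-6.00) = -728.26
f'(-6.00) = 380.23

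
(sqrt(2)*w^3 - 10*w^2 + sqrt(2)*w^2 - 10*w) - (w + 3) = sqrt(2)*w^3 - 10*w^2 + sqrt(2)*w^2 - 11*w - 3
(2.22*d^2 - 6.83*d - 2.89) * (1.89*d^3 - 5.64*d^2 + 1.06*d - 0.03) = 4.1958*d^5 - 25.4295*d^4 + 35.4123*d^3 + 8.9932*d^2 - 2.8585*d + 0.0867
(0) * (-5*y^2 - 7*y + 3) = 0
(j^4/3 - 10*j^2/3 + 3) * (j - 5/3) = j^5/3 - 5*j^4/9 - 10*j^3/3 + 50*j^2/9 + 3*j - 5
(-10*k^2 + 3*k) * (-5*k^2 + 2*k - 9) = 50*k^4 - 35*k^3 + 96*k^2 - 27*k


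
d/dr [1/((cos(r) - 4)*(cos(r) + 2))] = 2*(cos(r) - 1)*sin(r)/((cos(r) - 4)^2*(cos(r) + 2)^2)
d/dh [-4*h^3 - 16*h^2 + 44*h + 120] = -12*h^2 - 32*h + 44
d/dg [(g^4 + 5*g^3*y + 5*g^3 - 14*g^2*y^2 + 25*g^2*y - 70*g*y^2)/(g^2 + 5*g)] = 2*g + 5*y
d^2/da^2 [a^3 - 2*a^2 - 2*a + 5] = 6*a - 4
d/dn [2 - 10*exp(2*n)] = -20*exp(2*n)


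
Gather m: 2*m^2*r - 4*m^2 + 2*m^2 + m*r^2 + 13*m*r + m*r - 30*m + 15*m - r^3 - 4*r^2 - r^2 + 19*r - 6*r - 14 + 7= m^2*(2*r - 2) + m*(r^2 + 14*r - 15) - r^3 - 5*r^2 + 13*r - 7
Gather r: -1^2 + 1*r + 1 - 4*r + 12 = 12 - 3*r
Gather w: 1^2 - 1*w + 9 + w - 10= 0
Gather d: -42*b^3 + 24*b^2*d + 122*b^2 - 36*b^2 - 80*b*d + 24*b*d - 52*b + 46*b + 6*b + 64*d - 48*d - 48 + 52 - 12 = -42*b^3 + 86*b^2 + d*(24*b^2 - 56*b + 16) - 8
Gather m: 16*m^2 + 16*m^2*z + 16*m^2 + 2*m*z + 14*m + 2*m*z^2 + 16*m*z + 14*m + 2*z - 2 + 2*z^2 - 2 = m^2*(16*z + 32) + m*(2*z^2 + 18*z + 28) + 2*z^2 + 2*z - 4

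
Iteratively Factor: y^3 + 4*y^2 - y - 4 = (y - 1)*(y^2 + 5*y + 4) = (y - 1)*(y + 4)*(y + 1)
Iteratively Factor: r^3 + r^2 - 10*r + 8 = (r - 2)*(r^2 + 3*r - 4) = (r - 2)*(r + 4)*(r - 1)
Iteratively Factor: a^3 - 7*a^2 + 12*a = (a)*(a^2 - 7*a + 12) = a*(a - 4)*(a - 3)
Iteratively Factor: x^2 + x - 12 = (x + 4)*(x - 3)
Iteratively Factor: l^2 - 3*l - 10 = (l - 5)*(l + 2)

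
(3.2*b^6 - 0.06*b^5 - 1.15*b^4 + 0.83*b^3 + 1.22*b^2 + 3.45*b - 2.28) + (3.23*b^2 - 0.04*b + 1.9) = 3.2*b^6 - 0.06*b^5 - 1.15*b^4 + 0.83*b^3 + 4.45*b^2 + 3.41*b - 0.38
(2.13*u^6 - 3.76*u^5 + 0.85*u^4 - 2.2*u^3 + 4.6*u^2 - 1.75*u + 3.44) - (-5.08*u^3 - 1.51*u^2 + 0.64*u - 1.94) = 2.13*u^6 - 3.76*u^5 + 0.85*u^4 + 2.88*u^3 + 6.11*u^2 - 2.39*u + 5.38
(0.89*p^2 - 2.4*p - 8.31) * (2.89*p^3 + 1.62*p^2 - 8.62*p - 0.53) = 2.5721*p^5 - 5.4942*p^4 - 35.5757*p^3 + 6.7541*p^2 + 72.9042*p + 4.4043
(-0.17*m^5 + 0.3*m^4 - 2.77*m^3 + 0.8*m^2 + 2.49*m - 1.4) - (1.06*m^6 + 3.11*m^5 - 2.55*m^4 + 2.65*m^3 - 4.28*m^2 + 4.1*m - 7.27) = -1.06*m^6 - 3.28*m^5 + 2.85*m^4 - 5.42*m^3 + 5.08*m^2 - 1.61*m + 5.87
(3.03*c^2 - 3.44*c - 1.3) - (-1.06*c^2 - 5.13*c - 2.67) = 4.09*c^2 + 1.69*c + 1.37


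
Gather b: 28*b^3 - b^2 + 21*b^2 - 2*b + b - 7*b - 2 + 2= 28*b^3 + 20*b^2 - 8*b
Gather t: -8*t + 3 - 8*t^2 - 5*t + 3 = -8*t^2 - 13*t + 6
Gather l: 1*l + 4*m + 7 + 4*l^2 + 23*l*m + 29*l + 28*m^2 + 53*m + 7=4*l^2 + l*(23*m + 30) + 28*m^2 + 57*m + 14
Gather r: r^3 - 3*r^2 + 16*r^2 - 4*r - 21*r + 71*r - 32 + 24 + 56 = r^3 + 13*r^2 + 46*r + 48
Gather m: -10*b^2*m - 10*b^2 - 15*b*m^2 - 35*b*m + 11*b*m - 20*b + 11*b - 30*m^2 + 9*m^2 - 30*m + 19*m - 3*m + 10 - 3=-10*b^2 - 9*b + m^2*(-15*b - 21) + m*(-10*b^2 - 24*b - 14) + 7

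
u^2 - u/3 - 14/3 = (u - 7/3)*(u + 2)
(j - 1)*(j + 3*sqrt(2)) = j^2 - j + 3*sqrt(2)*j - 3*sqrt(2)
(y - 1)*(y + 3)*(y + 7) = y^3 + 9*y^2 + 11*y - 21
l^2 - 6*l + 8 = (l - 4)*(l - 2)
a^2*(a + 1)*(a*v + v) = a^4*v + 2*a^3*v + a^2*v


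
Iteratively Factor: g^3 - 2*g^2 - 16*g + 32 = (g + 4)*(g^2 - 6*g + 8) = (g - 4)*(g + 4)*(g - 2)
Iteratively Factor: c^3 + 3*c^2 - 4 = (c + 2)*(c^2 + c - 2) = (c - 1)*(c + 2)*(c + 2)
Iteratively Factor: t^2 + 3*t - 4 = (t + 4)*(t - 1)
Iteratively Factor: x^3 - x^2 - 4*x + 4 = (x - 1)*(x^2 - 4) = (x - 2)*(x - 1)*(x + 2)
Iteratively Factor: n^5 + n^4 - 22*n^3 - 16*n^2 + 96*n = (n - 2)*(n^4 + 3*n^3 - 16*n^2 - 48*n) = (n - 4)*(n - 2)*(n^3 + 7*n^2 + 12*n) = (n - 4)*(n - 2)*(n + 3)*(n^2 + 4*n) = (n - 4)*(n - 2)*(n + 3)*(n + 4)*(n)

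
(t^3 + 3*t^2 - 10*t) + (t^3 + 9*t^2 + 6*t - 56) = 2*t^3 + 12*t^2 - 4*t - 56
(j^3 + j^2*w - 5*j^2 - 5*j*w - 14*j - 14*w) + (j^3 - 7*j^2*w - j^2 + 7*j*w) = 2*j^3 - 6*j^2*w - 6*j^2 + 2*j*w - 14*j - 14*w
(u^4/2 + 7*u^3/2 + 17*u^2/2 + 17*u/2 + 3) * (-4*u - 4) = -2*u^5 - 16*u^4 - 48*u^3 - 68*u^2 - 46*u - 12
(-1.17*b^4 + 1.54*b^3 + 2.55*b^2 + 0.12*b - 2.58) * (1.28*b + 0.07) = -1.4976*b^5 + 1.8893*b^4 + 3.3718*b^3 + 0.3321*b^2 - 3.294*b - 0.1806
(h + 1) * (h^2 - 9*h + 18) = h^3 - 8*h^2 + 9*h + 18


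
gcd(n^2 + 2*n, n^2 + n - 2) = n + 2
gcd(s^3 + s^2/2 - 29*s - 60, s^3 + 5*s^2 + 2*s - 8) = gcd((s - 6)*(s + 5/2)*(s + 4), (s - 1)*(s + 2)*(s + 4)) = s + 4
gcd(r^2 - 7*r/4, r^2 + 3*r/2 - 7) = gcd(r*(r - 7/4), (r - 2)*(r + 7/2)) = 1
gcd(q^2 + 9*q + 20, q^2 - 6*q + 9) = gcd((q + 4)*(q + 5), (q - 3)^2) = 1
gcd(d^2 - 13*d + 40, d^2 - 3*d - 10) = d - 5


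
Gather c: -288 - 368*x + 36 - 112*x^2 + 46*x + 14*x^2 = -98*x^2 - 322*x - 252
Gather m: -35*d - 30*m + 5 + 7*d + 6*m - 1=-28*d - 24*m + 4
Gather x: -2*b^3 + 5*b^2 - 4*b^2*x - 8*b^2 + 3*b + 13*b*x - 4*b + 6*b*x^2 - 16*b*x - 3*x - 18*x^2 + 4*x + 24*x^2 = -2*b^3 - 3*b^2 - b + x^2*(6*b + 6) + x*(-4*b^2 - 3*b + 1)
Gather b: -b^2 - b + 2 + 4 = -b^2 - b + 6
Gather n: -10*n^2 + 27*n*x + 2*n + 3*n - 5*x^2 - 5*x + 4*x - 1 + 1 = -10*n^2 + n*(27*x + 5) - 5*x^2 - x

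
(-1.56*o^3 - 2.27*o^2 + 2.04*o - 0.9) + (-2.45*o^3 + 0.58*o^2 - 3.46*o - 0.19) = -4.01*o^3 - 1.69*o^2 - 1.42*o - 1.09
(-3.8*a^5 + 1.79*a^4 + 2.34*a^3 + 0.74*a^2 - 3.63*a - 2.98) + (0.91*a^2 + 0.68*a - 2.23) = -3.8*a^5 + 1.79*a^4 + 2.34*a^3 + 1.65*a^2 - 2.95*a - 5.21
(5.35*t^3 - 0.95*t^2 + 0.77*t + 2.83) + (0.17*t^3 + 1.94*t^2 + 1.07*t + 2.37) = 5.52*t^3 + 0.99*t^2 + 1.84*t + 5.2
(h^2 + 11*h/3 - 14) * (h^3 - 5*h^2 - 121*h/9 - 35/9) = h^5 - 4*h^4/3 - 412*h^3/9 + 454*h^2/27 + 4697*h/27 + 490/9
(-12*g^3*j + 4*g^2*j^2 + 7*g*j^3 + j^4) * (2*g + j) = -24*g^4*j - 4*g^3*j^2 + 18*g^2*j^3 + 9*g*j^4 + j^5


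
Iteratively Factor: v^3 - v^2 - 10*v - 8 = (v + 1)*(v^2 - 2*v - 8) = (v + 1)*(v + 2)*(v - 4)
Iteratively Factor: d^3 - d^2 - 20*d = (d)*(d^2 - d - 20) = d*(d + 4)*(d - 5)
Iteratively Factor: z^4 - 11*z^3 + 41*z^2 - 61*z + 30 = (z - 5)*(z^3 - 6*z^2 + 11*z - 6) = (z - 5)*(z - 1)*(z^2 - 5*z + 6) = (z - 5)*(z - 3)*(z - 1)*(z - 2)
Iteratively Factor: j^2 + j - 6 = (j + 3)*(j - 2)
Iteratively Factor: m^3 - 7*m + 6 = (m + 3)*(m^2 - 3*m + 2) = (m - 2)*(m + 3)*(m - 1)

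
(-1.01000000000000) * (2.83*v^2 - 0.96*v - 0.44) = -2.8583*v^2 + 0.9696*v + 0.4444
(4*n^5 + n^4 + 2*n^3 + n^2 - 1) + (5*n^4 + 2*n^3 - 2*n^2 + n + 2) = 4*n^5 + 6*n^4 + 4*n^3 - n^2 + n + 1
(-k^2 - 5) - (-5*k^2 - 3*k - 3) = 4*k^2 + 3*k - 2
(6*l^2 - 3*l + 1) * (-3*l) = -18*l^3 + 9*l^2 - 3*l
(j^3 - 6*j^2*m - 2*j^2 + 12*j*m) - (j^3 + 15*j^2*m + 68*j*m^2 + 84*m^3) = -21*j^2*m - 2*j^2 - 68*j*m^2 + 12*j*m - 84*m^3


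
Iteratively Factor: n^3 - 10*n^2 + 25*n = (n)*(n^2 - 10*n + 25) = n*(n - 5)*(n - 5)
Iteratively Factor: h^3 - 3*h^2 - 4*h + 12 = (h - 2)*(h^2 - h - 6) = (h - 2)*(h + 2)*(h - 3)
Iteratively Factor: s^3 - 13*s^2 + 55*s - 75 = (s - 5)*(s^2 - 8*s + 15) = (s - 5)^2*(s - 3)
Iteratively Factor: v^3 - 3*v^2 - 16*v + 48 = (v + 4)*(v^2 - 7*v + 12) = (v - 3)*(v + 4)*(v - 4)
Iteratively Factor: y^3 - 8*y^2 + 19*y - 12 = (y - 3)*(y^2 - 5*y + 4) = (y - 4)*(y - 3)*(y - 1)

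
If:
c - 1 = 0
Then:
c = 1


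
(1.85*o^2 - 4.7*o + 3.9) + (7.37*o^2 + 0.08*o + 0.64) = 9.22*o^2 - 4.62*o + 4.54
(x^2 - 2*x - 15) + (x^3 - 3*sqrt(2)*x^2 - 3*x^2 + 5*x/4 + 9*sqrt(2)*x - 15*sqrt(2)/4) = x^3 - 3*sqrt(2)*x^2 - 2*x^2 - 3*x/4 + 9*sqrt(2)*x - 15 - 15*sqrt(2)/4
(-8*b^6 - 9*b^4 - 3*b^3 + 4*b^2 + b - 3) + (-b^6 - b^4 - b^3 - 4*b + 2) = -9*b^6 - 10*b^4 - 4*b^3 + 4*b^2 - 3*b - 1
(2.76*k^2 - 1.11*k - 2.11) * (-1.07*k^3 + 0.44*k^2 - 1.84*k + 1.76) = -2.9532*k^5 + 2.4021*k^4 - 3.3091*k^3 + 5.9716*k^2 + 1.9288*k - 3.7136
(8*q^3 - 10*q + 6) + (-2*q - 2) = 8*q^3 - 12*q + 4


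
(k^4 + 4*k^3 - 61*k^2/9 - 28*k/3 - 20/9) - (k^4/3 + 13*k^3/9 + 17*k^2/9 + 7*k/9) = 2*k^4/3 + 23*k^3/9 - 26*k^2/3 - 91*k/9 - 20/9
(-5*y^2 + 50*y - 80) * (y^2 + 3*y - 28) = -5*y^4 + 35*y^3 + 210*y^2 - 1640*y + 2240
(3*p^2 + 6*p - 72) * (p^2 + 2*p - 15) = 3*p^4 + 12*p^3 - 105*p^2 - 234*p + 1080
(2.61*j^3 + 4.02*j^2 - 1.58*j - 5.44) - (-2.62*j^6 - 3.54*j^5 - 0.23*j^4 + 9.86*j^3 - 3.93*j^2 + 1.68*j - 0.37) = 2.62*j^6 + 3.54*j^5 + 0.23*j^4 - 7.25*j^3 + 7.95*j^2 - 3.26*j - 5.07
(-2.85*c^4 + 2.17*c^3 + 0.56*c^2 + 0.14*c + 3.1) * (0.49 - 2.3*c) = 6.555*c^5 - 6.3875*c^4 - 0.2247*c^3 - 0.0476*c^2 - 7.0614*c + 1.519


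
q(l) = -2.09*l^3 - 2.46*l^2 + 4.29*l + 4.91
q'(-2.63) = -26.14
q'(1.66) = -21.15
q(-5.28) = 221.32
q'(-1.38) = -0.86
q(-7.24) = 638.07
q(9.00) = -1679.35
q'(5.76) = -232.07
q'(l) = -6.27*l^2 - 4.92*l + 4.29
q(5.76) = -451.40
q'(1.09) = -8.52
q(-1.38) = -0.20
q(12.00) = -3909.37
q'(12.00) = -957.63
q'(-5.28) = -144.53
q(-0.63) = 1.75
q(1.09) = 3.96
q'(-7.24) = -288.75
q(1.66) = -4.31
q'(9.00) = -547.86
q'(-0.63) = 4.90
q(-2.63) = 14.63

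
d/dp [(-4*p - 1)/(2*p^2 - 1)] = 4*(2*p^2 + p + 1)/(4*p^4 - 4*p^2 + 1)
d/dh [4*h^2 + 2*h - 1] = 8*h + 2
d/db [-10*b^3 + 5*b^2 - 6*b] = -30*b^2 + 10*b - 6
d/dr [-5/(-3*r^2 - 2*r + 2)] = 10*(-3*r - 1)/(3*r^2 + 2*r - 2)^2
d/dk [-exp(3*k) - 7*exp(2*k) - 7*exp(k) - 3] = (-3*exp(2*k) - 14*exp(k) - 7)*exp(k)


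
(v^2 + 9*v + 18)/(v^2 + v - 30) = (v + 3)/(v - 5)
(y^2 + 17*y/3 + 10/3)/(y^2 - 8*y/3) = (3*y^2 + 17*y + 10)/(y*(3*y - 8))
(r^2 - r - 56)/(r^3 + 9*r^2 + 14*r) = (r - 8)/(r*(r + 2))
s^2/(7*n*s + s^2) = s/(7*n + s)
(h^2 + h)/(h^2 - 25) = h*(h + 1)/(h^2 - 25)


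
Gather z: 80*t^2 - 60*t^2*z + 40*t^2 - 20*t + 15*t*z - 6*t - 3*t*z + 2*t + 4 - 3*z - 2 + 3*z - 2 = 120*t^2 - 24*t + z*(-60*t^2 + 12*t)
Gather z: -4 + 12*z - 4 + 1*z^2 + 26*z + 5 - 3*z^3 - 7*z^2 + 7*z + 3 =-3*z^3 - 6*z^2 + 45*z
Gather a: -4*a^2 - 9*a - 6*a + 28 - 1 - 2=-4*a^2 - 15*a + 25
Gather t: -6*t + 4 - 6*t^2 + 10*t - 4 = -6*t^2 + 4*t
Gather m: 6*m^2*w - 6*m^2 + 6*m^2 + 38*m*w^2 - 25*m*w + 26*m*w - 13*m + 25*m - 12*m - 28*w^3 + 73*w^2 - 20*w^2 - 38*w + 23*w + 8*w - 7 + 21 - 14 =6*m^2*w + m*(38*w^2 + w) - 28*w^3 + 53*w^2 - 7*w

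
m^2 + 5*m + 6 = (m + 2)*(m + 3)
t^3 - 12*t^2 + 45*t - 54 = (t - 6)*(t - 3)^2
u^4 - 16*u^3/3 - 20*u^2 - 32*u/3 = u*(u - 8)*(u + 2/3)*(u + 2)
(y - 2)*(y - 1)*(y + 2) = y^3 - y^2 - 4*y + 4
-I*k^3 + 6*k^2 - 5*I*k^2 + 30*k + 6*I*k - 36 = (k + 6)*(k + 6*I)*(-I*k + I)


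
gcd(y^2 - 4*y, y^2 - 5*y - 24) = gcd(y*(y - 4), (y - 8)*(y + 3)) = 1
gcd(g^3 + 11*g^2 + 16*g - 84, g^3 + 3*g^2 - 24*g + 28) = g^2 + 5*g - 14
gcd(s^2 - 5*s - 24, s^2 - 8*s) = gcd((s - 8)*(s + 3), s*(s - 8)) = s - 8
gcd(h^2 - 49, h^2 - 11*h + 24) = 1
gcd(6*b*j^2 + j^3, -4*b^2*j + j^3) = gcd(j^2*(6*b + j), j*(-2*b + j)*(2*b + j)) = j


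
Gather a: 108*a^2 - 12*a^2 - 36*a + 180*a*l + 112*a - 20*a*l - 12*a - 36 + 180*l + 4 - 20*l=96*a^2 + a*(160*l + 64) + 160*l - 32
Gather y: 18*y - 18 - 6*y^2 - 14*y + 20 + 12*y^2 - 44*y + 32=6*y^2 - 40*y + 34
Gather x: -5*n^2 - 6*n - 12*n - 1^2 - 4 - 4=-5*n^2 - 18*n - 9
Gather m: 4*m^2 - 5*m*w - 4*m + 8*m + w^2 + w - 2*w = 4*m^2 + m*(4 - 5*w) + w^2 - w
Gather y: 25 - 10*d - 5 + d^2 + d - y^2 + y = d^2 - 9*d - y^2 + y + 20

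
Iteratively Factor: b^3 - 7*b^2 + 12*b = (b)*(b^2 - 7*b + 12) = b*(b - 4)*(b - 3)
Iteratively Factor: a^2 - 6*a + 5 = (a - 1)*(a - 5)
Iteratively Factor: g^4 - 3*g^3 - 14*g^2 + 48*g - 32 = (g - 4)*(g^3 + g^2 - 10*g + 8) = (g - 4)*(g - 1)*(g^2 + 2*g - 8) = (g - 4)*(g - 2)*(g - 1)*(g + 4)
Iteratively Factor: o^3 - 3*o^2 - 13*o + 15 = (o + 3)*(o^2 - 6*o + 5) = (o - 5)*(o + 3)*(o - 1)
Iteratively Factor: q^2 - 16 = (q + 4)*(q - 4)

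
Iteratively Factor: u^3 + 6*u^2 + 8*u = (u + 4)*(u^2 + 2*u) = (u + 2)*(u + 4)*(u)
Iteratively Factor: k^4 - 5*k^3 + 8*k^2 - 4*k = (k - 2)*(k^3 - 3*k^2 + 2*k) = (k - 2)*(k - 1)*(k^2 - 2*k) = k*(k - 2)*(k - 1)*(k - 2)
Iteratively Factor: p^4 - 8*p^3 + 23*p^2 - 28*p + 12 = (p - 2)*(p^3 - 6*p^2 + 11*p - 6) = (p - 2)^2*(p^2 - 4*p + 3) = (p - 3)*(p - 2)^2*(p - 1)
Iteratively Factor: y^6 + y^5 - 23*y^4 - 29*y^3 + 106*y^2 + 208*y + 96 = (y + 4)*(y^5 - 3*y^4 - 11*y^3 + 15*y^2 + 46*y + 24) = (y - 4)*(y + 4)*(y^4 + y^3 - 7*y^2 - 13*y - 6) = (y - 4)*(y + 1)*(y + 4)*(y^3 - 7*y - 6) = (y - 4)*(y + 1)*(y + 2)*(y + 4)*(y^2 - 2*y - 3) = (y - 4)*(y + 1)^2*(y + 2)*(y + 4)*(y - 3)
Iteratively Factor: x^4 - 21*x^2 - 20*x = (x + 1)*(x^3 - x^2 - 20*x) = (x + 1)*(x + 4)*(x^2 - 5*x) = (x - 5)*(x + 1)*(x + 4)*(x)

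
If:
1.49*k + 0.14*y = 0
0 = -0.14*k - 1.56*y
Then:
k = 0.00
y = 0.00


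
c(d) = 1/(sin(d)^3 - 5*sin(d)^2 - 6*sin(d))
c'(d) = (-3*sin(d)^2*cos(d) + 10*sin(d)*cos(d) + 6*cos(d))/(sin(d)^3 - 5*sin(d)^2 - 6*sin(d))^2 = (-3*cos(d) + 10/tan(d) + 6*cos(d)/sin(d)^2)/((sin(d) - 6)^2*(sin(d) + 1)^2)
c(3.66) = 0.62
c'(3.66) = -0.10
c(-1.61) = 186.09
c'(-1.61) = 9483.78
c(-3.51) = -0.36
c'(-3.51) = -1.13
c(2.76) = -0.35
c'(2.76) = -1.04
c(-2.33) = 0.75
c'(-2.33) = 1.09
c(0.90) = -0.14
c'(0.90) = 0.14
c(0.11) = -1.39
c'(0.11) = 13.63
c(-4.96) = -0.10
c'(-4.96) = 0.03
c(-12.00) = -0.22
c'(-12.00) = 0.44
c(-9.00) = 0.64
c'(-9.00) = -0.52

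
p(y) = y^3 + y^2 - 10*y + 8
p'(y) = 3*y^2 + 2*y - 10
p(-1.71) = 23.02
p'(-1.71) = -4.65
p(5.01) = 108.75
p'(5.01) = 75.32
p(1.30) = -1.11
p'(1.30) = -2.33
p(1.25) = -0.98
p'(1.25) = -2.81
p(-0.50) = 13.12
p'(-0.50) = -10.25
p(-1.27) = 20.26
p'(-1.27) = -7.70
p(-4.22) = -7.14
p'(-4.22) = 34.99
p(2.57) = 5.88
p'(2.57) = 14.95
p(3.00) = 14.00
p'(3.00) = 23.00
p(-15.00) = -2992.00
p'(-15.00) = 635.00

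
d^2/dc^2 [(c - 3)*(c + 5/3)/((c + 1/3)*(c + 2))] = 2*(-99*c^3 - 459*c^2 - 873*c - 577)/(27*c^6 + 189*c^5 + 495*c^4 + 595*c^3 + 330*c^2 + 84*c + 8)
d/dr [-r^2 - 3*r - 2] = -2*r - 3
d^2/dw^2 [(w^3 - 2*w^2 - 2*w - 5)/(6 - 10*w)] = (-25*w^3 + 45*w^2 - 27*w + 173)/(125*w^3 - 225*w^2 + 135*w - 27)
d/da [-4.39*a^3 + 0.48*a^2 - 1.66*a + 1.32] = -13.17*a^2 + 0.96*a - 1.66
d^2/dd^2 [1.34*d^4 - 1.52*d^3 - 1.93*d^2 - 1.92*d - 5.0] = 16.08*d^2 - 9.12*d - 3.86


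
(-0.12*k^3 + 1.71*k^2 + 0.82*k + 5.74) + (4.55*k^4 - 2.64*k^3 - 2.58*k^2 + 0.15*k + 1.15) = 4.55*k^4 - 2.76*k^3 - 0.87*k^2 + 0.97*k + 6.89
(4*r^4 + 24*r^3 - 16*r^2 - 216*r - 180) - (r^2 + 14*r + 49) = 4*r^4 + 24*r^3 - 17*r^2 - 230*r - 229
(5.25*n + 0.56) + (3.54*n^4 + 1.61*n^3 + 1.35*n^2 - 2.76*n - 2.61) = 3.54*n^4 + 1.61*n^3 + 1.35*n^2 + 2.49*n - 2.05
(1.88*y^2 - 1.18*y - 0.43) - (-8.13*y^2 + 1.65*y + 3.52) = 10.01*y^2 - 2.83*y - 3.95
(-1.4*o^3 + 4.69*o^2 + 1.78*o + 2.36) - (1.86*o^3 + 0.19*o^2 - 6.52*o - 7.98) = -3.26*o^3 + 4.5*o^2 + 8.3*o + 10.34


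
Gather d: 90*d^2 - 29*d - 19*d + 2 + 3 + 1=90*d^2 - 48*d + 6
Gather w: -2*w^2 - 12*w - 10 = -2*w^2 - 12*w - 10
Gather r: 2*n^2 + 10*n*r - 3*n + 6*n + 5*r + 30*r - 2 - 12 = 2*n^2 + 3*n + r*(10*n + 35) - 14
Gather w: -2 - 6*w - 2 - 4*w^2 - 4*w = -4*w^2 - 10*w - 4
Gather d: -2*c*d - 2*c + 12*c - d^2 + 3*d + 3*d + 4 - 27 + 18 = 10*c - d^2 + d*(6 - 2*c) - 5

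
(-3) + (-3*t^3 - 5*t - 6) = -3*t^3 - 5*t - 9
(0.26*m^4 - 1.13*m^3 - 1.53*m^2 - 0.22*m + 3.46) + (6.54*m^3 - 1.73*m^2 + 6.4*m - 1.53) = 0.26*m^4 + 5.41*m^3 - 3.26*m^2 + 6.18*m + 1.93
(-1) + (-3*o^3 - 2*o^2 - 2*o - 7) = -3*o^3 - 2*o^2 - 2*o - 8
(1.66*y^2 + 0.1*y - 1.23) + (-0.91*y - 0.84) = 1.66*y^2 - 0.81*y - 2.07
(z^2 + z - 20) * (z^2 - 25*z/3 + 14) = z^4 - 22*z^3/3 - 43*z^2/3 + 542*z/3 - 280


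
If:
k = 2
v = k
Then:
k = 2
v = 2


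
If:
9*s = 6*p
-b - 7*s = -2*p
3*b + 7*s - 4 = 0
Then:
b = 16/5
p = -6/5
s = -4/5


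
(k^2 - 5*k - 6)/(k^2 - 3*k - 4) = (k - 6)/(k - 4)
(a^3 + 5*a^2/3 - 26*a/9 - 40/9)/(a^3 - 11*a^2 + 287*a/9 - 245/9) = (3*a^2 + 10*a + 8)/(3*a^2 - 28*a + 49)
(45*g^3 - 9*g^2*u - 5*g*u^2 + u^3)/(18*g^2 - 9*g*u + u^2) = (-15*g^2 - 2*g*u + u^2)/(-6*g + u)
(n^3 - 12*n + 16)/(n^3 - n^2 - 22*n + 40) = (n^2 + 2*n - 8)/(n^2 + n - 20)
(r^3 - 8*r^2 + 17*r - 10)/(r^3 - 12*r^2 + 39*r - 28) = (r^2 - 7*r + 10)/(r^2 - 11*r + 28)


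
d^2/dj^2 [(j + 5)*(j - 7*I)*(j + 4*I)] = 6*j + 10 - 6*I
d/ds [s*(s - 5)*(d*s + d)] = d*(3*s^2 - 8*s - 5)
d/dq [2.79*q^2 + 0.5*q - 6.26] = 5.58*q + 0.5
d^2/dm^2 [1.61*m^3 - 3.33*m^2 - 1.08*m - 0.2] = 9.66*m - 6.66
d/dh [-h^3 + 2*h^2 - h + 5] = -3*h^2 + 4*h - 1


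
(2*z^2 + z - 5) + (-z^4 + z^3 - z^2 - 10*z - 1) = -z^4 + z^3 + z^2 - 9*z - 6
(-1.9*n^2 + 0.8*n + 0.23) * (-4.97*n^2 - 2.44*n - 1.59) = 9.443*n^4 + 0.66*n^3 - 0.0741000000000001*n^2 - 1.8332*n - 0.3657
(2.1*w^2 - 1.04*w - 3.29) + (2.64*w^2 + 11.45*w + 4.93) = 4.74*w^2 + 10.41*w + 1.64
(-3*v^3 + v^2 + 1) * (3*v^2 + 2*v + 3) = -9*v^5 - 3*v^4 - 7*v^3 + 6*v^2 + 2*v + 3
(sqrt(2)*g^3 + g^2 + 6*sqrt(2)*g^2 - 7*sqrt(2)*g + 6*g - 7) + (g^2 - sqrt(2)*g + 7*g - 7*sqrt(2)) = sqrt(2)*g^3 + 2*g^2 + 6*sqrt(2)*g^2 - 8*sqrt(2)*g + 13*g - 7*sqrt(2) - 7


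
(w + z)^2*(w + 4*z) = w^3 + 6*w^2*z + 9*w*z^2 + 4*z^3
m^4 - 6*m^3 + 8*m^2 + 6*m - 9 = (m - 3)^2*(m - 1)*(m + 1)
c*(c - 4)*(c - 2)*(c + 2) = c^4 - 4*c^3 - 4*c^2 + 16*c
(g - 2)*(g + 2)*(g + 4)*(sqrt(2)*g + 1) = sqrt(2)*g^4 + g^3 + 4*sqrt(2)*g^3 - 4*sqrt(2)*g^2 + 4*g^2 - 16*sqrt(2)*g - 4*g - 16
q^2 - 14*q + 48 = (q - 8)*(q - 6)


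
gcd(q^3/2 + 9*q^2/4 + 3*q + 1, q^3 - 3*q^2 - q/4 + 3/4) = q + 1/2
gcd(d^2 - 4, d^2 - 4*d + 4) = d - 2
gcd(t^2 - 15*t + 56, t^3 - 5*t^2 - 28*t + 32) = t - 8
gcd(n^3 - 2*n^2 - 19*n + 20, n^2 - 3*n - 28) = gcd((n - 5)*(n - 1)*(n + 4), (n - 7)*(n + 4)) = n + 4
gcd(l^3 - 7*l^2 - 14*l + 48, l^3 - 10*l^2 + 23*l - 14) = l - 2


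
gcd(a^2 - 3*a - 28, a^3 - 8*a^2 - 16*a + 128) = a + 4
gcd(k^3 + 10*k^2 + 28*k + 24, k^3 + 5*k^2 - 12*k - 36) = k^2 + 8*k + 12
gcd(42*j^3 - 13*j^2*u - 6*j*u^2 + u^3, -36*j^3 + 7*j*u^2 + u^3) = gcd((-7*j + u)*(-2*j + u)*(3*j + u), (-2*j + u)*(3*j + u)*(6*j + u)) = -6*j^2 + j*u + u^2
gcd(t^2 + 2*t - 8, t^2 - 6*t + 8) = t - 2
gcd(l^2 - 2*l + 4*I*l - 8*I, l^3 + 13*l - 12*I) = l + 4*I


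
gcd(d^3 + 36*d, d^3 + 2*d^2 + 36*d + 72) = d^2 + 36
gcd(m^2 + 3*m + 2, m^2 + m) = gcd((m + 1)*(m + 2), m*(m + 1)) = m + 1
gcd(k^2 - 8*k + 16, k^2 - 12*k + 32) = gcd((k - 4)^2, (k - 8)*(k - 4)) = k - 4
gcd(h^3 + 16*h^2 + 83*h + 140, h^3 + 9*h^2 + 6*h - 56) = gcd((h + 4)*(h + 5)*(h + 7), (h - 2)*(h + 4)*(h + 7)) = h^2 + 11*h + 28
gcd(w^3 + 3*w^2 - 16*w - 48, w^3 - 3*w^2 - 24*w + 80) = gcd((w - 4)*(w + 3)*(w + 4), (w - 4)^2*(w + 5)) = w - 4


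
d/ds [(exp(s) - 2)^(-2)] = -2*exp(s)/(exp(s) - 2)^3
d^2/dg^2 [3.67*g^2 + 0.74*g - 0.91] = 7.34000000000000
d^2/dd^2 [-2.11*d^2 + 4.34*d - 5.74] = -4.22000000000000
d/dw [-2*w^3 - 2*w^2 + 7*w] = -6*w^2 - 4*w + 7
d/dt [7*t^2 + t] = 14*t + 1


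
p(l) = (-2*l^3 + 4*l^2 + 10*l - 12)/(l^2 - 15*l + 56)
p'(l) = (15 - 2*l)*(-2*l^3 + 4*l^2 + 10*l - 12)/(l^2 - 15*l + 56)^2 + (-6*l^2 + 8*l + 10)/(l^2 - 15*l + 56)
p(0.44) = -0.14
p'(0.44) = 0.21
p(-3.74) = 0.88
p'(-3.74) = -0.67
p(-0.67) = -0.25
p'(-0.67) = -0.03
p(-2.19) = 0.07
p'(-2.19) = -0.37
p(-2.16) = 0.06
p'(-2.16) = -0.37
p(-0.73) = -0.24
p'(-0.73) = -0.04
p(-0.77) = -0.24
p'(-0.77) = -0.05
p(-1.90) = -0.03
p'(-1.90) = -0.31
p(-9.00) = 6.18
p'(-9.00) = -1.27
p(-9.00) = 6.18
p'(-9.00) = -1.27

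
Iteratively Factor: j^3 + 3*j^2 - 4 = (j - 1)*(j^2 + 4*j + 4) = (j - 1)*(j + 2)*(j + 2)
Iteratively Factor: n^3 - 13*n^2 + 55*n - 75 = (n - 5)*(n^2 - 8*n + 15) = (n - 5)^2*(n - 3)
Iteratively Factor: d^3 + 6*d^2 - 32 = (d + 4)*(d^2 + 2*d - 8) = (d - 2)*(d + 4)*(d + 4)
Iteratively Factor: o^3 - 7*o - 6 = (o + 1)*(o^2 - o - 6) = (o + 1)*(o + 2)*(o - 3)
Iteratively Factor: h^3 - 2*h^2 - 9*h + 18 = (h - 2)*(h^2 - 9) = (h - 3)*(h - 2)*(h + 3)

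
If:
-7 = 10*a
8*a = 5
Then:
No Solution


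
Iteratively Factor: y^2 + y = (y)*(y + 1)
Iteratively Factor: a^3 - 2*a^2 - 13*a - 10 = (a - 5)*(a^2 + 3*a + 2) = (a - 5)*(a + 1)*(a + 2)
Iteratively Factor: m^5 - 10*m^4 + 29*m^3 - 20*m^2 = (m - 5)*(m^4 - 5*m^3 + 4*m^2) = (m - 5)*(m - 4)*(m^3 - m^2) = m*(m - 5)*(m - 4)*(m^2 - m) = m^2*(m - 5)*(m - 4)*(m - 1)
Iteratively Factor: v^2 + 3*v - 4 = (v - 1)*(v + 4)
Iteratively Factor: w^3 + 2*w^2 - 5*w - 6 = (w + 1)*(w^2 + w - 6) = (w + 1)*(w + 3)*(w - 2)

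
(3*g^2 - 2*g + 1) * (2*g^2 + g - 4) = 6*g^4 - g^3 - 12*g^2 + 9*g - 4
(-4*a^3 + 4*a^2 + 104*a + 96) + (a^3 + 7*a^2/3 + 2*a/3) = -3*a^3 + 19*a^2/3 + 314*a/3 + 96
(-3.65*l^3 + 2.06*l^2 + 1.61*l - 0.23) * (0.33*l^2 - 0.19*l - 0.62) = -1.2045*l^5 + 1.3733*l^4 + 2.4029*l^3 - 1.659*l^2 - 0.9545*l + 0.1426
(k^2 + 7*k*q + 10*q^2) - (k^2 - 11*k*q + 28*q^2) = 18*k*q - 18*q^2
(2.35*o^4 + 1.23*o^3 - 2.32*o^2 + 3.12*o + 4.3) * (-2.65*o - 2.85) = -6.2275*o^5 - 9.957*o^4 + 2.6425*o^3 - 1.656*o^2 - 20.287*o - 12.255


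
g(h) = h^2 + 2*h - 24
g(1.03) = -20.88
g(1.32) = -19.62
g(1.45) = -19.00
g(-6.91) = 9.93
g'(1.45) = 4.90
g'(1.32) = 4.64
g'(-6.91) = -11.82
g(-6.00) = 0.00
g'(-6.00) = -10.00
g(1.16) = -20.33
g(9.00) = 75.00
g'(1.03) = 4.06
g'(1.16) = 4.32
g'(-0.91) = 0.18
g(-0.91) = -24.99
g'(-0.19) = 1.62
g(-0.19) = -24.34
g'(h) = 2*h + 2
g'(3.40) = 8.80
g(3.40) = -5.64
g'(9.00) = 20.00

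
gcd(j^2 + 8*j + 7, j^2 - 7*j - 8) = j + 1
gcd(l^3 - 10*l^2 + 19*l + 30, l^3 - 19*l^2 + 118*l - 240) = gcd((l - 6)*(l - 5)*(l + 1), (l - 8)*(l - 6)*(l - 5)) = l^2 - 11*l + 30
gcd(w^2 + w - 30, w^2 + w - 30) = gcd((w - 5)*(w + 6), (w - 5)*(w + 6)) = w^2 + w - 30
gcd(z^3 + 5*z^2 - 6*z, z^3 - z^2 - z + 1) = z - 1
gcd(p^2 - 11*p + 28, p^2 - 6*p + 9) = 1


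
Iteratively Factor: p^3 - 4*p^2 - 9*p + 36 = (p - 3)*(p^2 - p - 12) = (p - 3)*(p + 3)*(p - 4)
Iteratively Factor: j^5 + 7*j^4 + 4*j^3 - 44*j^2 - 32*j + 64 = (j + 4)*(j^4 + 3*j^3 - 8*j^2 - 12*j + 16) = (j - 1)*(j + 4)*(j^3 + 4*j^2 - 4*j - 16) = (j - 2)*(j - 1)*(j + 4)*(j^2 + 6*j + 8) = (j - 2)*(j - 1)*(j + 2)*(j + 4)*(j + 4)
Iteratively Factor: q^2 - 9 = (q - 3)*(q + 3)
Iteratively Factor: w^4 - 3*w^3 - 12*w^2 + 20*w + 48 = (w - 3)*(w^3 - 12*w - 16) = (w - 4)*(w - 3)*(w^2 + 4*w + 4) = (w - 4)*(w - 3)*(w + 2)*(w + 2)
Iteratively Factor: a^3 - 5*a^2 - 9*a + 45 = (a - 3)*(a^2 - 2*a - 15) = (a - 5)*(a - 3)*(a + 3)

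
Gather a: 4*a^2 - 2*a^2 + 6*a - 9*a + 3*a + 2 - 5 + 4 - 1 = 2*a^2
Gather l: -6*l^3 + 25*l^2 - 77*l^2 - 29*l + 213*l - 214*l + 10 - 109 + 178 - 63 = -6*l^3 - 52*l^2 - 30*l + 16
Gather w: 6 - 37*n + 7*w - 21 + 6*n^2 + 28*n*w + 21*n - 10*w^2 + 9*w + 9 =6*n^2 - 16*n - 10*w^2 + w*(28*n + 16) - 6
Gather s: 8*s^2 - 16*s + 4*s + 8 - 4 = 8*s^2 - 12*s + 4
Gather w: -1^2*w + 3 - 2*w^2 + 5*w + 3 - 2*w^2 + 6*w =-4*w^2 + 10*w + 6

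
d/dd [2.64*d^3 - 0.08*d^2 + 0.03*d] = 7.92*d^2 - 0.16*d + 0.03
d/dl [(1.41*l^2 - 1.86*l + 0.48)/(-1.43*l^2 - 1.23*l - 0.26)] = (-4.3941*l^2 + 0.6396*l + 1.074)/(2.0449*l^4 + 3.5178*l^3 + 2.2565*l^2 + 0.6396*l + 0.0676)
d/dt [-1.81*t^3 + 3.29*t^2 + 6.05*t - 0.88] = -5.43*t^2 + 6.58*t + 6.05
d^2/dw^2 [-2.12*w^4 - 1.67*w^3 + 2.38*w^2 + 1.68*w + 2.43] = -25.44*w^2 - 10.02*w + 4.76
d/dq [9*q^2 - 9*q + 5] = 18*q - 9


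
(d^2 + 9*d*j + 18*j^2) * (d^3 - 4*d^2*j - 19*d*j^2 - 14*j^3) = d^5 + 5*d^4*j - 37*d^3*j^2 - 257*d^2*j^3 - 468*d*j^4 - 252*j^5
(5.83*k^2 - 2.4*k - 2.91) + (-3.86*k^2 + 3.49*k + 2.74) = 1.97*k^2 + 1.09*k - 0.17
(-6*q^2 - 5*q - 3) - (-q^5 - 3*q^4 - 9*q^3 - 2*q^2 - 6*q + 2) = q^5 + 3*q^4 + 9*q^3 - 4*q^2 + q - 5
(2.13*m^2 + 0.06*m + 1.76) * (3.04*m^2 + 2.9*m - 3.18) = 6.4752*m^4 + 6.3594*m^3 - 1.249*m^2 + 4.9132*m - 5.5968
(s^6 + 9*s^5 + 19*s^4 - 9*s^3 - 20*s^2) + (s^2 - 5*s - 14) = s^6 + 9*s^5 + 19*s^4 - 9*s^3 - 19*s^2 - 5*s - 14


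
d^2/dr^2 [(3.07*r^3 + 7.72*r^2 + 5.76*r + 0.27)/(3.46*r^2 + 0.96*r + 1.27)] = (1.13686837721616e-13*r^4 + 65.3055640000002*r^3 - 161.687688*r^2 - 116.772942*r + 8.982788)/(41.421736*r^6 + 34.478208*r^5 + 55.178004*r^4 + 26.195328*r^3 + 20.253198*r^2 + 4.645152*r + 2.048383)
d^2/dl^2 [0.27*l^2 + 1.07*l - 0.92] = 0.540000000000000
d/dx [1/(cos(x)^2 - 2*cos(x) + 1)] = 2*sin(x)/(cos(x) - 1)^3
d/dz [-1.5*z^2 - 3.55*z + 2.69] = -3.0*z - 3.55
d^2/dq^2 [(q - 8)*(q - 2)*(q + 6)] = 6*q - 8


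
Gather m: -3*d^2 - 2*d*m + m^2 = -3*d^2 - 2*d*m + m^2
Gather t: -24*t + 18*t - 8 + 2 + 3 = -6*t - 3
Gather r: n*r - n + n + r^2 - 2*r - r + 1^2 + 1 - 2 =r^2 + r*(n - 3)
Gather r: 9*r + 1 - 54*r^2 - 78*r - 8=-54*r^2 - 69*r - 7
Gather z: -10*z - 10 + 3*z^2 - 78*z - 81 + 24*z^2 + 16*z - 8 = 27*z^2 - 72*z - 99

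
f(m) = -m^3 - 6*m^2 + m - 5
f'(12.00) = -575.00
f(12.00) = -2585.00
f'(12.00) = -575.00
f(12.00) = -2585.00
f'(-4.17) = -1.13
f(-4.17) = -40.99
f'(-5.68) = -27.63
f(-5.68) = -21.00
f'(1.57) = -25.23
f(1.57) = -22.09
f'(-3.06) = 9.63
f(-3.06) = -35.59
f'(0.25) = -2.19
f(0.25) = -5.14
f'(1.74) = -28.96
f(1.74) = -26.69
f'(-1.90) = 12.97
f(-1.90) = -21.70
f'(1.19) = -17.53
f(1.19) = -13.99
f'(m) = -3*m^2 - 12*m + 1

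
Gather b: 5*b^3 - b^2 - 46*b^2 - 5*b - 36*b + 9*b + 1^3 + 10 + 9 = 5*b^3 - 47*b^2 - 32*b + 20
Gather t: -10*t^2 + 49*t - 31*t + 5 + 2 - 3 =-10*t^2 + 18*t + 4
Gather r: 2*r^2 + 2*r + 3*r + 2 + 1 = 2*r^2 + 5*r + 3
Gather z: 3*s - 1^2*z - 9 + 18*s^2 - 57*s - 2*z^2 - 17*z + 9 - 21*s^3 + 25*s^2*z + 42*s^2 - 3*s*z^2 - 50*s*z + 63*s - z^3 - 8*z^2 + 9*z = -21*s^3 + 60*s^2 + 9*s - z^3 + z^2*(-3*s - 10) + z*(25*s^2 - 50*s - 9)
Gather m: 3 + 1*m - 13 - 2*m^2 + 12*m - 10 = -2*m^2 + 13*m - 20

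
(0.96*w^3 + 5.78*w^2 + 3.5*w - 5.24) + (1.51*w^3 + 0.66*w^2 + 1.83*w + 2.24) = 2.47*w^3 + 6.44*w^2 + 5.33*w - 3.0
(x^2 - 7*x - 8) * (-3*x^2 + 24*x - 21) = -3*x^4 + 45*x^3 - 165*x^2 - 45*x + 168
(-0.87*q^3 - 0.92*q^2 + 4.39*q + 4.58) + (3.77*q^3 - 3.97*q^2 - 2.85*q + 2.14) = 2.9*q^3 - 4.89*q^2 + 1.54*q + 6.72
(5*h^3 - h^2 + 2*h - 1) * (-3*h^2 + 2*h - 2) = -15*h^5 + 13*h^4 - 18*h^3 + 9*h^2 - 6*h + 2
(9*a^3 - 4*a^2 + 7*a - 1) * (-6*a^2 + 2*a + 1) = -54*a^5 + 42*a^4 - 41*a^3 + 16*a^2 + 5*a - 1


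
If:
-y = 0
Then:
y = 0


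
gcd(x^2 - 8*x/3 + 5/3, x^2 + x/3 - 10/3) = x - 5/3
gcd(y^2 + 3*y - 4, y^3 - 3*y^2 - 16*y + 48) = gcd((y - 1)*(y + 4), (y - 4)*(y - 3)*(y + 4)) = y + 4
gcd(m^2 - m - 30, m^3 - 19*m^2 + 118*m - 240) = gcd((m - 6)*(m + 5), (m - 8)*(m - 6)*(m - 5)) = m - 6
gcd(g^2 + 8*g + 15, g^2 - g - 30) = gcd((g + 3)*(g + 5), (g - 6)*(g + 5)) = g + 5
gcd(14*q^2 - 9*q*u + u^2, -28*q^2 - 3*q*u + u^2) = 7*q - u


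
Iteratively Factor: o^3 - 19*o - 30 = (o - 5)*(o^2 + 5*o + 6) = (o - 5)*(o + 3)*(o + 2)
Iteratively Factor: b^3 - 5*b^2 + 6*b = (b)*(b^2 - 5*b + 6) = b*(b - 2)*(b - 3)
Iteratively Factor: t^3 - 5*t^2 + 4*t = (t - 1)*(t^2 - 4*t) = t*(t - 1)*(t - 4)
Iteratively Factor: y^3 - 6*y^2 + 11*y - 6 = (y - 3)*(y^2 - 3*y + 2) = (y - 3)*(y - 1)*(y - 2)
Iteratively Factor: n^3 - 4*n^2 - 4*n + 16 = (n + 2)*(n^2 - 6*n + 8) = (n - 2)*(n + 2)*(n - 4)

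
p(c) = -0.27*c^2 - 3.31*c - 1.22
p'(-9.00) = 1.55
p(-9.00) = 6.70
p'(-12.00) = 3.17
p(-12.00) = -0.38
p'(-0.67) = -2.95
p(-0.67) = 0.88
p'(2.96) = -4.91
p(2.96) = -13.38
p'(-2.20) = -2.12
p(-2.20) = 4.76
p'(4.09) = -5.52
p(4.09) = -19.27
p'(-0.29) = -3.15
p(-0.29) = -0.28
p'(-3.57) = -1.38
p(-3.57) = 7.16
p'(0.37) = -3.51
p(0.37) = -2.48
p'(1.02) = -3.86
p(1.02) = -4.88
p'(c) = -0.54*c - 3.31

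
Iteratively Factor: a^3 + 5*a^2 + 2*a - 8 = (a + 2)*(a^2 + 3*a - 4) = (a - 1)*(a + 2)*(a + 4)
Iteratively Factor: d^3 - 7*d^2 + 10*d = (d - 5)*(d^2 - 2*d) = (d - 5)*(d - 2)*(d)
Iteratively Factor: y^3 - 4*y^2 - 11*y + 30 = (y - 5)*(y^2 + y - 6) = (y - 5)*(y + 3)*(y - 2)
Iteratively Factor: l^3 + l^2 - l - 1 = (l + 1)*(l^2 - 1) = (l - 1)*(l + 1)*(l + 1)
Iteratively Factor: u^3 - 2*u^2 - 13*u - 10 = (u - 5)*(u^2 + 3*u + 2) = (u - 5)*(u + 2)*(u + 1)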